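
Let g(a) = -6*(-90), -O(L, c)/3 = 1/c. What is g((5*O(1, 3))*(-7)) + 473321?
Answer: 473861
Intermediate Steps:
O(L, c) = -3/c
g(a) = 540
g((5*O(1, 3))*(-7)) + 473321 = 540 + 473321 = 473861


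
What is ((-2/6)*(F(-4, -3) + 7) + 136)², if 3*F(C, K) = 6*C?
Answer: 167281/9 ≈ 18587.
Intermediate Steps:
F(C, K) = 2*C (F(C, K) = (6*C)/3 = 2*C)
((-2/6)*(F(-4, -3) + 7) + 136)² = ((-2/6)*(2*(-4) + 7) + 136)² = ((-2*⅙)*(-8 + 7) + 136)² = (-⅓*(-1) + 136)² = (⅓ + 136)² = (409/3)² = 167281/9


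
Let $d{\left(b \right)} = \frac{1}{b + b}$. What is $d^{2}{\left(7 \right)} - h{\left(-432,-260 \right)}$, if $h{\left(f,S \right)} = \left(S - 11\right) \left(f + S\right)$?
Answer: $- \frac{36756271}{196} \approx -1.8753 \cdot 10^{5}$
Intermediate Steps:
$h{\left(f,S \right)} = \left(-11 + S\right) \left(S + f\right)$
$d{\left(b \right)} = \frac{1}{2 b}$
$d^{2}{\left(7 \right)} - h{\left(-432,-260 \right)} = \left(\frac{1}{2 \cdot 7}\right)^{2} - \left(\left(-260\right)^{2} - -2860 - -4752 - -112320\right) = \left(\frac{1}{2} \cdot \frac{1}{7}\right)^{2} - \left(67600 + 2860 + 4752 + 112320\right) = \left(\frac{1}{14}\right)^{2} - 187532 = \frac{1}{196} - 187532 = - \frac{36756271}{196}$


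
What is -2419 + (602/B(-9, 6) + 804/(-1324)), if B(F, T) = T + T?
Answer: -4705709/1986 ≈ -2369.4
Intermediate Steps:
B(F, T) = 2*T
-2419 + (602/B(-9, 6) + 804/(-1324)) = -2419 + (602/((2*6)) + 804/(-1324)) = -2419 + (602/12 + 804*(-1/1324)) = -2419 + (602*(1/12) - 201/331) = -2419 + (301/6 - 201/331) = -2419 + 98425/1986 = -4705709/1986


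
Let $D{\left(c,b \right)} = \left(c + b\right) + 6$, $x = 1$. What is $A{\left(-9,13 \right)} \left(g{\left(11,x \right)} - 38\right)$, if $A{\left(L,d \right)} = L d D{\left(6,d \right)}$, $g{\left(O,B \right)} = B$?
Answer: $108225$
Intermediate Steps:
$D{\left(c,b \right)} = 6 + b + c$ ($D{\left(c,b \right)} = \left(b + c\right) + 6 = 6 + b + c$)
$A{\left(L,d \right)} = L d \left(12 + d\right)$ ($A{\left(L,d \right)} = L d \left(6 + d + 6\right) = L d \left(12 + d\right)$)
$A{\left(-9,13 \right)} \left(g{\left(11,x \right)} - 38\right) = \left(-9\right) 13 \left(12 + 13\right) \left(1 - 38\right) = \left(-9\right) 13 \cdot 25 \left(-37\right) = \left(-2925\right) \left(-37\right) = 108225$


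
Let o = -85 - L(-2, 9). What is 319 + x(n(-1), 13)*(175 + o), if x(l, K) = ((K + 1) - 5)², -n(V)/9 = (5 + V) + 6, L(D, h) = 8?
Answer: 6961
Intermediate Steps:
n(V) = -99 - 9*V (n(V) = -9*((5 + V) + 6) = -9*(11 + V) = -99 - 9*V)
x(l, K) = (-4 + K)² (x(l, K) = ((1 + K) - 5)² = (-4 + K)²)
o = -93 (o = -85 - 1*8 = -85 - 8 = -93)
319 + x(n(-1), 13)*(175 + o) = 319 + (-4 + 13)²*(175 - 93) = 319 + 9²*82 = 319 + 81*82 = 319 + 6642 = 6961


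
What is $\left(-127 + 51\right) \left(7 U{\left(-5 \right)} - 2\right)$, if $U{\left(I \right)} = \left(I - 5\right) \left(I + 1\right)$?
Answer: $-21128$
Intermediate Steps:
$U{\left(I \right)} = \left(1 + I\right) \left(-5 + I\right)$ ($U{\left(I \right)} = \left(-5 + I\right) \left(1 + I\right) = \left(1 + I\right) \left(-5 + I\right)$)
$\left(-127 + 51\right) \left(7 U{\left(-5 \right)} - 2\right) = \left(-127 + 51\right) \left(7 \left(-5 + \left(-5\right)^{2} - -20\right) - 2\right) = - 76 \left(7 \left(-5 + 25 + 20\right) - 2\right) = - 76 \left(7 \cdot 40 - 2\right) = - 76 \left(280 - 2\right) = \left(-76\right) 278 = -21128$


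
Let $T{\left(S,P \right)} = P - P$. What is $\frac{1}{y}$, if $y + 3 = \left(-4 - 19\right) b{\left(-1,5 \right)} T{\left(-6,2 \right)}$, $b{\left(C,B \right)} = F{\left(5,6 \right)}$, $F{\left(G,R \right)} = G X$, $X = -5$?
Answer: $- \frac{1}{3} \approx -0.33333$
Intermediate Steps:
$F{\left(G,R \right)} = - 5 G$ ($F{\left(G,R \right)} = G \left(-5\right) = - 5 G$)
$b{\left(C,B \right)} = -25$ ($b{\left(C,B \right)} = \left(-5\right) 5 = -25$)
$T{\left(S,P \right)} = 0$
$y = -3$ ($y = -3 + \left(-4 - 19\right) \left(-25\right) 0 = -3 + \left(-23\right) \left(-25\right) 0 = -3 + 575 \cdot 0 = -3 + 0 = -3$)
$\frac{1}{y} = \frac{1}{-3} = - \frac{1}{3}$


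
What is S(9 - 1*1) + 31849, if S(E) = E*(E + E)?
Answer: 31977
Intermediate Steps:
S(E) = 2*E**2 (S(E) = E*(2*E) = 2*E**2)
S(9 - 1*1) + 31849 = 2*(9 - 1*1)**2 + 31849 = 2*(9 - 1)**2 + 31849 = 2*8**2 + 31849 = 2*64 + 31849 = 128 + 31849 = 31977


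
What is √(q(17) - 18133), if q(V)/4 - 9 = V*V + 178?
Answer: I*√16229 ≈ 127.39*I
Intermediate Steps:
q(V) = 748 + 4*V² (q(V) = 36 + 4*(V*V + 178) = 36 + 4*(V² + 178) = 36 + 4*(178 + V²) = 36 + (712 + 4*V²) = 748 + 4*V²)
√(q(17) - 18133) = √((748 + 4*17²) - 18133) = √((748 + 4*289) - 18133) = √((748 + 1156) - 18133) = √(1904 - 18133) = √(-16229) = I*√16229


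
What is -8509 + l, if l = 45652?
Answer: 37143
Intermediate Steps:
-8509 + l = -8509 + 45652 = 37143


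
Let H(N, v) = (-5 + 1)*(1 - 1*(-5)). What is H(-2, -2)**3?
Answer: -13824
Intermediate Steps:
H(N, v) = -24 (H(N, v) = -4*(1 + 5) = -4*6 = -24)
H(-2, -2)**3 = (-24)**3 = -13824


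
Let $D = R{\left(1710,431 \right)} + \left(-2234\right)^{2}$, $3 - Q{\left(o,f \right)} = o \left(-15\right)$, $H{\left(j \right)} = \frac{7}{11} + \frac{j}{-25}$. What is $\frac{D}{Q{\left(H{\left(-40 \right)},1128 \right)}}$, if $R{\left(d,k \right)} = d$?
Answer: $\frac{27458563}{201} \approx 1.3661 \cdot 10^{5}$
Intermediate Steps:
$H{\left(j \right)} = \frac{7}{11} - \frac{j}{25}$ ($H{\left(j \right)} = 7 \cdot \frac{1}{11} + j \left(- \frac{1}{25}\right) = \frac{7}{11} - \frac{j}{25}$)
$Q{\left(o,f \right)} = 3 + 15 o$ ($Q{\left(o,f \right)} = 3 - o \left(-15\right) = 3 - - 15 o = 3 + 15 o$)
$D = 4992466$ ($D = 1710 + \left(-2234\right)^{2} = 1710 + 4990756 = 4992466$)
$\frac{D}{Q{\left(H{\left(-40 \right)},1128 \right)}} = \frac{4992466}{3 + 15 \left(\frac{7}{11} - - \frac{8}{5}\right)} = \frac{4992466}{3 + 15 \left(\frac{7}{11} + \frac{8}{5}\right)} = \frac{4992466}{3 + 15 \cdot \frac{123}{55}} = \frac{4992466}{3 + \frac{369}{11}} = \frac{4992466}{\frac{402}{11}} = 4992466 \cdot \frac{11}{402} = \frac{27458563}{201}$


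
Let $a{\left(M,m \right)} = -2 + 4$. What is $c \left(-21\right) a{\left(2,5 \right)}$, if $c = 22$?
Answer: $-924$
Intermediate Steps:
$a{\left(M,m \right)} = 2$
$c \left(-21\right) a{\left(2,5 \right)} = 22 \left(-21\right) 2 = \left(-462\right) 2 = -924$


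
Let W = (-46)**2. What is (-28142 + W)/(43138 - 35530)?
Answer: -13013/3804 ≈ -3.4209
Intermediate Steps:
W = 2116
(-28142 + W)/(43138 - 35530) = (-28142 + 2116)/(43138 - 35530) = -26026/7608 = -26026*1/7608 = -13013/3804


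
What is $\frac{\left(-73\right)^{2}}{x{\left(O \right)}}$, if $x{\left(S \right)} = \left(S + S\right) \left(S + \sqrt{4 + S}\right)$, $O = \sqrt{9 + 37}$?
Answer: $\frac{5329 \sqrt{46}}{92 \left(\sqrt{46} + \sqrt{4 + \sqrt{46}}\right)} \approx 39.028$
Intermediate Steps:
$O = \sqrt{46} \approx 6.7823$
$x{\left(S \right)} = 2 S \left(S + \sqrt{4 + S}\right)$
$\frac{\left(-73\right)^{2}}{x{\left(O \right)}} = \frac{\left(-73\right)^{2}}{2 \sqrt{46} \left(\sqrt{46} + \sqrt{4 + \sqrt{46}}\right)} = 5329 \frac{\sqrt{46}}{92 \left(\sqrt{46} + \sqrt{4 + \sqrt{46}}\right)} = \frac{5329 \sqrt{46}}{92 \left(\sqrt{46} + \sqrt{4 + \sqrt{46}}\right)}$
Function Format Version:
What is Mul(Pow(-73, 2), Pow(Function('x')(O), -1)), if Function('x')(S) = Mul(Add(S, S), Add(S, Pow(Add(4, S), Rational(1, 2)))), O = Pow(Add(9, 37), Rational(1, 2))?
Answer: Mul(Rational(5329, 92), Pow(46, Rational(1, 2)), Pow(Add(Pow(46, Rational(1, 2)), Pow(Add(4, Pow(46, Rational(1, 2))), Rational(1, 2))), -1)) ≈ 39.028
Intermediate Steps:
O = Pow(46, Rational(1, 2)) ≈ 6.7823
Function('x')(S) = Mul(2, S, Add(S, Pow(Add(4, S), Rational(1, 2)))) (Function('x')(S) = Mul(Mul(2, S), Add(S, Pow(Add(4, S), Rational(1, 2)))) = Mul(2, S, Add(S, Pow(Add(4, S), Rational(1, 2)))))
Mul(Pow(-73, 2), Pow(Function('x')(O), -1)) = Mul(Pow(-73, 2), Pow(Mul(2, Pow(46, Rational(1, 2)), Add(Pow(46, Rational(1, 2)), Pow(Add(4, Pow(46, Rational(1, 2))), Rational(1, 2)))), -1)) = Mul(5329, Mul(Rational(1, 92), Pow(46, Rational(1, 2)), Pow(Add(Pow(46, Rational(1, 2)), Pow(Add(4, Pow(46, Rational(1, 2))), Rational(1, 2))), -1))) = Mul(Rational(5329, 92), Pow(46, Rational(1, 2)), Pow(Add(Pow(46, Rational(1, 2)), Pow(Add(4, Pow(46, Rational(1, 2))), Rational(1, 2))), -1))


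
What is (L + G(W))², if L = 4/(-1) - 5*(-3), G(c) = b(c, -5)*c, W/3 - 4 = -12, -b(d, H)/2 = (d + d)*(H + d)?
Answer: 4465847929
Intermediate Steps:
b(d, H) = -4*d*(H + d) (b(d, H) = -2*(d + d)*(H + d) = -2*2*d*(H + d) = -4*d*(H + d))
W = -24 (W = 12 + 3*(-12) = 12 - 36 = -24)
G(c) = -4*c²*(-5 + c) (G(c) = (-4*c*(-5 + c))*c = -4*c²*(-5 + c))
L = 11 (L = 4*(-1) + 15 = -4 + 15 = 11)
(L + G(W))² = (11 + 4*(-24)²*(5 - 1*(-24)))² = (11 + 4*576*(5 + 24))² = (11 + 4*576*29)² = (11 + 66816)² = 66827² = 4465847929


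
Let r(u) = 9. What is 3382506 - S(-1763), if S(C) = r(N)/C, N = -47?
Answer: 5963358087/1763 ≈ 3.3825e+6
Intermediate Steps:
S(C) = 9/C
3382506 - S(-1763) = 3382506 - 9/(-1763) = 3382506 - 9*(-1)/1763 = 3382506 - 1*(-9/1763) = 3382506 + 9/1763 = 5963358087/1763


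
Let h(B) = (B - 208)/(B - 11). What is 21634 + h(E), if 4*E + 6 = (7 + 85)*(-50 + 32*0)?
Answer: 50301769/2325 ≈ 21635.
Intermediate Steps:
E = -2303/2 (E = -3/2 + ((7 + 85)*(-50 + 32*0))/4 = -3/2 + (92*(-50 + 0))/4 = -3/2 + (92*(-50))/4 = -3/2 + (¼)*(-4600) = -3/2 - 1150 = -2303/2 ≈ -1151.5)
h(B) = (-208 + B)/(-11 + B)
21634 + h(E) = 21634 + (-208 - 2303/2)/(-11 - 2303/2) = 21634 - 2719/2/(-2325/2) = 21634 - 2/2325*(-2719/2) = 21634 + 2719/2325 = 50301769/2325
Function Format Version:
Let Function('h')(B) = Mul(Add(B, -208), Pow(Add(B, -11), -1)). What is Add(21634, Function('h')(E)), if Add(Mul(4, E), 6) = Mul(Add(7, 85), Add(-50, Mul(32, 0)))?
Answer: Rational(50301769, 2325) ≈ 21635.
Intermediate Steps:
E = Rational(-2303, 2) (E = Add(Rational(-3, 2), Mul(Rational(1, 4), Mul(Add(7, 85), Add(-50, Mul(32, 0))))) = Add(Rational(-3, 2), Mul(Rational(1, 4), Mul(92, Add(-50, 0)))) = Add(Rational(-3, 2), Mul(Rational(1, 4), Mul(92, -50))) = Add(Rational(-3, 2), Mul(Rational(1, 4), -4600)) = Add(Rational(-3, 2), -1150) = Rational(-2303, 2) ≈ -1151.5)
Function('h')(B) = Mul(Pow(Add(-11, B), -1), Add(-208, B)) (Function('h')(B) = Mul(Add(-208, B), Pow(Add(-11, B), -1)) = Mul(Pow(Add(-11, B), -1), Add(-208, B)))
Add(21634, Function('h')(E)) = Add(21634, Mul(Pow(Add(-11, Rational(-2303, 2)), -1), Add(-208, Rational(-2303, 2)))) = Add(21634, Mul(Pow(Rational(-2325, 2), -1), Rational(-2719, 2))) = Add(21634, Mul(Rational(-2, 2325), Rational(-2719, 2))) = Add(21634, Rational(2719, 2325)) = Rational(50301769, 2325)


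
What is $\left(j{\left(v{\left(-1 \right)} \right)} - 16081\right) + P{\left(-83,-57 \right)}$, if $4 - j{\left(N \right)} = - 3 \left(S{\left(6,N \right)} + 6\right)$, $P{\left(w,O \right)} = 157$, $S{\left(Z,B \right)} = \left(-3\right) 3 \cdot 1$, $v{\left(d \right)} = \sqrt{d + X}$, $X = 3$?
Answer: $-15929$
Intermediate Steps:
$v{\left(d \right)} = \sqrt{3 + d}$ ($v{\left(d \right)} = \sqrt{d + 3} = \sqrt{3 + d}$)
$S{\left(Z,B \right)} = -9$ ($S{\left(Z,B \right)} = \left(-9\right) 1 = -9$)
$j{\left(N \right)} = -5$ ($j{\left(N \right)} = 4 - - 3 \left(-9 + 6\right) = 4 - \left(-3\right) \left(-3\right) = 4 - 9 = -5$)
$\left(j{\left(v{\left(-1 \right)} \right)} - 16081\right) + P{\left(-83,-57 \right)} = \left(-5 - 16081\right) + 157 = -16086 + 157 = -15929$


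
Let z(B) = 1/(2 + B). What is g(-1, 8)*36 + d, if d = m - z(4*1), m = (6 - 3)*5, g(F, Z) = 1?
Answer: 305/6 ≈ 50.833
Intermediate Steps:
m = 15 (m = 3*5 = 15)
d = 89/6 (d = 15 - 1/(2 + 4*1) = 15 - 1/(2 + 4) = 15 - 1/6 = 15 - 1*⅙ = 15 - ⅙ = 89/6 ≈ 14.833)
g(-1, 8)*36 + d = 1*36 + 89/6 = 36 + 89/6 = 305/6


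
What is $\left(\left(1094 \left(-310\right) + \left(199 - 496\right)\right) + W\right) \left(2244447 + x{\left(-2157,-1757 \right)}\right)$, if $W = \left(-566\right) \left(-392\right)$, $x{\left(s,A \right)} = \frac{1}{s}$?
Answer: $- \frac{569164163606570}{2157} \approx -2.6387 \cdot 10^{11}$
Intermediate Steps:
$W = 221872$
$\left(\left(1094 \left(-310\right) + \left(199 - 496\right)\right) + W\right) \left(2244447 + x{\left(-2157,-1757 \right)}\right) = \left(\left(1094 \left(-310\right) + \left(199 - 496\right)\right) + 221872\right) \left(2244447 + \frac{1}{-2157}\right) = \left(\left(-339140 - 297\right) + 221872\right) \left(2244447 - \frac{1}{2157}\right) = \left(-339437 + 221872\right) \frac{4841272178}{2157} = \left(-117565\right) \frac{4841272178}{2157} = - \frac{569164163606570}{2157}$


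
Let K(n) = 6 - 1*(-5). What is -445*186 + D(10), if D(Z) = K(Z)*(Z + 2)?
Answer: -82638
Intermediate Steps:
K(n) = 11 (K(n) = 6 + 5 = 11)
D(Z) = 22 + 11*Z (D(Z) = 11*(Z + 2) = 11*(2 + Z) = 22 + 11*Z)
-445*186 + D(10) = -445*186 + (22 + 11*10) = -82770 + (22 + 110) = -82770 + 132 = -82638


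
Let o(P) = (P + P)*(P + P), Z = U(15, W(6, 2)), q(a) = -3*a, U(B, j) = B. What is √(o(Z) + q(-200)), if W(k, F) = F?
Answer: 10*√15 ≈ 38.730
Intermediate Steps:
Z = 15
o(P) = 4*P² (o(P) = (2*P)*(2*P) = 4*P²)
√(o(Z) + q(-200)) = √(4*15² - 3*(-200)) = √(4*225 + 600) = √(900 + 600) = √1500 = 10*√15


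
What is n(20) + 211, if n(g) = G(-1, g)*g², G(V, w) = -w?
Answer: -7789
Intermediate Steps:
n(g) = -g³ (n(g) = (-g)*g² = -g³)
n(20) + 211 = -1*20³ + 211 = -1*8000 + 211 = -8000 + 211 = -7789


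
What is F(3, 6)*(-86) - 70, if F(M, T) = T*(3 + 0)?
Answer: -1618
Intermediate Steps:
F(M, T) = 3*T (F(M, T) = T*3 = 3*T)
F(3, 6)*(-86) - 70 = (3*6)*(-86) - 70 = 18*(-86) - 70 = -1548 - 70 = -1618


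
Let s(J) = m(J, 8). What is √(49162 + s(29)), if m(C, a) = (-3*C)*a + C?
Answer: √48495 ≈ 220.22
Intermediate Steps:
m(C, a) = C - 3*C*a (m(C, a) = -3*C*a + C = C - 3*C*a)
s(J) = -23*J (s(J) = J*(1 - 3*8) = J*(1 - 24) = J*(-23) = -23*J)
√(49162 + s(29)) = √(49162 - 23*29) = √(49162 - 667) = √48495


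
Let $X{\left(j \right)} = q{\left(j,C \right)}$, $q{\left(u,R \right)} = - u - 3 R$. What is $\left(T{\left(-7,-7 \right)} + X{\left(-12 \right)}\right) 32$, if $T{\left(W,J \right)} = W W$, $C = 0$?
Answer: $1952$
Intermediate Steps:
$T{\left(W,J \right)} = W^{2}$
$X{\left(j \right)} = - j$ ($X{\left(j \right)} = - j - 0 = - j + 0 = - j$)
$\left(T{\left(-7,-7 \right)} + X{\left(-12 \right)}\right) 32 = \left(\left(-7\right)^{2} - -12\right) 32 = \left(49 + 12\right) 32 = 61 \cdot 32 = 1952$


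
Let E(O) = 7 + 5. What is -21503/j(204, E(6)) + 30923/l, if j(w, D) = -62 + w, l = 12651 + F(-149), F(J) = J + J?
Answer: -261235493/1754126 ≈ -148.93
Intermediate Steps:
F(J) = 2*J
E(O) = 12
l = 12353 (l = 12651 + 2*(-149) = 12651 - 298 = 12353)
-21503/j(204, E(6)) + 30923/l = -21503/(-62 + 204) + 30923/12353 = -21503/142 + 30923*(1/12353) = -21503*1/142 + 30923/12353 = -21503/142 + 30923/12353 = -261235493/1754126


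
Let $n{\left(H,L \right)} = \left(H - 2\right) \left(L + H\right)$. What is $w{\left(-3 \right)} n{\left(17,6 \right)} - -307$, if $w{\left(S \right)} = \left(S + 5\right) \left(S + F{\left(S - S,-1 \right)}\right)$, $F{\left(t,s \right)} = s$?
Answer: $-2453$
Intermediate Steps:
$n{\left(H,L \right)} = \left(-2 + H\right) \left(H + L\right)$
$w{\left(S \right)} = \left(-1 + S\right) \left(5 + S\right)$ ($w{\left(S \right)} = \left(S + 5\right) \left(S - 1\right) = \left(5 + S\right) \left(-1 + S\right) = \left(-1 + S\right) \left(5 + S\right)$)
$w{\left(-3 \right)} n{\left(17,6 \right)} - -307 = \left(-5 + \left(-3\right)^{2} + 4 \left(-3\right)\right) \left(17^{2} - 34 - 12 + 17 \cdot 6\right) - -307 = \left(-5 + 9 - 12\right) \left(289 - 34 - 12 + 102\right) + 307 = \left(-8\right) 345 + 307 = -2760 + 307 = -2453$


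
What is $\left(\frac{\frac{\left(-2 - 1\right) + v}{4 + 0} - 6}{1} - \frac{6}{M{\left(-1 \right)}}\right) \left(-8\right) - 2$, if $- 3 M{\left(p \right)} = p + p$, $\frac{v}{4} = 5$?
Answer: $84$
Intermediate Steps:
$v = 20$ ($v = 4 \cdot 5 = 20$)
$M{\left(p \right)} = - \frac{2 p}{3}$ ($M{\left(p \right)} = - \frac{p + p}{3} = - \frac{2 p}{3}$)
$\left(\frac{\frac{\left(-2 - 1\right) + v}{4 + 0} - 6}{1} - \frac{6}{M{\left(-1 \right)}}\right) \left(-8\right) - 2 = \left(\frac{\frac{\left(-2 - 1\right) + 20}{4 + 0} - 6}{1} - \frac{6}{\left(- \frac{2}{3}\right) \left(-1\right)}\right) \left(-8\right) - 2 = \left(\left(\frac{\left(-2 - 1\right) + 20}{4} - 6\right) 1 - \frac{6}{\frac{2}{3}}\right) \left(-8\right) - 2 = \left(\left(\left(-3 + 20\right) \frac{1}{4} - 6\right) 1 - 9\right) \left(-8\right) - 2 = \left(\left(17 \cdot \frac{1}{4} - 6\right) 1 - 9\right) \left(-8\right) - 2 = \left(\left(\frac{17}{4} - 6\right) 1 - 9\right) \left(-8\right) - 2 = \left(\left(- \frac{7}{4}\right) 1 - 9\right) \left(-8\right) - 2 = \left(- \frac{7}{4} - 9\right) \left(-8\right) - 2 = \left(- \frac{43}{4}\right) \left(-8\right) - 2 = 86 - 2 = 84$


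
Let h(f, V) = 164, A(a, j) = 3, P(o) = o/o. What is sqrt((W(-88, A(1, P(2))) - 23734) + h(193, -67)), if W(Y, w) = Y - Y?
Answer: I*sqrt(23570) ≈ 153.53*I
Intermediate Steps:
P(o) = 1
W(Y, w) = 0
sqrt((W(-88, A(1, P(2))) - 23734) + h(193, -67)) = sqrt((0 - 23734) + 164) = sqrt(-23734 + 164) = sqrt(-23570) = I*sqrt(23570)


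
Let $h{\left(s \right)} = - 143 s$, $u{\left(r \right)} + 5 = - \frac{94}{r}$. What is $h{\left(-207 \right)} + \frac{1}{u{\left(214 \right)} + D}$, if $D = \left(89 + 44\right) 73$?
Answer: $\frac{30734155988}{1038281} \approx 29601.0$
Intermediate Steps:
$u{\left(r \right)} = -5 - \frac{94}{r}$
$D = 9709$ ($D = 133 \cdot 73 = 9709$)
$h{\left(-207 \right)} + \frac{1}{u{\left(214 \right)} + D} = \left(-143\right) \left(-207\right) + \frac{1}{\left(-5 - \frac{94}{214}\right) + 9709} = 29601 + \frac{1}{\left(-5 - \frac{47}{107}\right) + 9709} = 29601 + \frac{1}{- \frac{582}{107} + 9709} = 29601 + \frac{1}{\frac{1038281}{107}} = 29601 + \frac{107}{1038281} = \frac{30734155988}{1038281}$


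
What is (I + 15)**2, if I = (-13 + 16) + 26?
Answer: 1936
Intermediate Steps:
I = 29 (I = 3 + 26 = 29)
(I + 15)**2 = (29 + 15)**2 = 44**2 = 1936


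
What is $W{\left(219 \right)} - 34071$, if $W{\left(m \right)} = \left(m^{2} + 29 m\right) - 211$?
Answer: $20030$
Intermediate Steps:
$W{\left(m \right)} = -211 + m^{2} + 29 m$
$W{\left(219 \right)} - 34071 = \left(-211 + 219^{2} + 29 \cdot 219\right) - 34071 = \left(-211 + 47961 + 6351\right) - 34071 = 54101 - 34071 = 20030$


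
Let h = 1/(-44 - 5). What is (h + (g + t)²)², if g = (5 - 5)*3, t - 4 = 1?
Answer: 1498176/2401 ≈ 623.98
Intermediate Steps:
t = 5 (t = 4 + 1 = 5)
g = 0 (g = 0*3 = 0)
h = -1/49 (h = 1/(-49) = -1/49 ≈ -0.020408)
(h + (g + t)²)² = (-1/49 + (0 + 5)²)² = (-1/49 + 5²)² = (-1/49 + 25)² = (1224/49)² = 1498176/2401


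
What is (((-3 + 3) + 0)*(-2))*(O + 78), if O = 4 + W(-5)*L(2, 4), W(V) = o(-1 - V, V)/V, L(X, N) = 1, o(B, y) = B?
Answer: 0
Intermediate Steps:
W(V) = (-1 - V)/V
O = 16/5 (O = 4 + ((-1 - 1*(-5))/(-5))*1 = 4 - (-1 + 5)/5*1 = 4 - 1/5*4*1 = 4 - 4/5*1 = 4 - 4/5 = 16/5 ≈ 3.2000)
(((-3 + 3) + 0)*(-2))*(O + 78) = (((-3 + 3) + 0)*(-2))*(16/5 + 78) = ((0 + 0)*(-2))*(406/5) = (0*(-2))*(406/5) = 0*(406/5) = 0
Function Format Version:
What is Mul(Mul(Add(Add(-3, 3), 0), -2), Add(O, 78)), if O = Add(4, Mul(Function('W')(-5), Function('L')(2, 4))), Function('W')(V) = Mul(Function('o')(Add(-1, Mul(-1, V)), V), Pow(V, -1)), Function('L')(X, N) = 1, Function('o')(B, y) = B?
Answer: 0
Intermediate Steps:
Function('W')(V) = Mul(Pow(V, -1), Add(-1, Mul(-1, V))) (Function('W')(V) = Mul(Add(-1, Mul(-1, V)), Pow(V, -1)) = Mul(Pow(V, -1), Add(-1, Mul(-1, V))))
O = Rational(16, 5) (O = Add(4, Mul(Mul(Pow(-5, -1), Add(-1, Mul(-1, -5))), 1)) = Add(4, Mul(Mul(Rational(-1, 5), Add(-1, 5)), 1)) = Add(4, Mul(Mul(Rational(-1, 5), 4), 1)) = Add(4, Mul(Rational(-4, 5), 1)) = Add(4, Rational(-4, 5)) = Rational(16, 5) ≈ 3.2000)
Mul(Mul(Add(Add(-3, 3), 0), -2), Add(O, 78)) = Mul(Mul(Add(Add(-3, 3), 0), -2), Add(Rational(16, 5), 78)) = Mul(Mul(Add(0, 0), -2), Rational(406, 5)) = Mul(Mul(0, -2), Rational(406, 5)) = Mul(0, Rational(406, 5)) = 0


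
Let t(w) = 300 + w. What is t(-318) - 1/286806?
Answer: -5162509/286806 ≈ -18.000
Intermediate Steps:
t(-318) - 1/286806 = (300 - 318) - 1/286806 = -18 - 1*1/286806 = -18 - 1/286806 = -5162509/286806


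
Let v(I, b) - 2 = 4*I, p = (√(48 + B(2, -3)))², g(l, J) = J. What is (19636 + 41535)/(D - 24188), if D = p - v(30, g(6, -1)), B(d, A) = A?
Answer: -61171/24265 ≈ -2.5210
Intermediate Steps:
p = 45 (p = (√(48 - 3))² = (√45)² = (3*√5)² = 45)
v(I, b) = 2 + 4*I
D = -77 (D = 45 - (2 + 4*30) = 45 - (2 + 120) = 45 - 1*122 = 45 - 122 = -77)
(19636 + 41535)/(D - 24188) = (19636 + 41535)/(-77 - 24188) = 61171/(-24265) = 61171*(-1/24265) = -61171/24265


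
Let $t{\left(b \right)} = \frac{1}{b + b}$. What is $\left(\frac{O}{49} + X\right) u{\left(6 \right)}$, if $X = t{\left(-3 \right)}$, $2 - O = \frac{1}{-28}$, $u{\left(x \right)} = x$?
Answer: $- \frac{515}{686} \approx -0.75073$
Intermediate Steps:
$O = \frac{57}{28}$ ($O = 2 - \frac{1}{-28} = 2 - - \frac{1}{28} = 2 + \frac{1}{28} = \frac{57}{28} \approx 2.0357$)
$t{\left(b \right)} = \frac{1}{2 b}$
$X = - \frac{1}{6}$ ($X = \frac{1}{2 \left(-3\right)} = \frac{1}{2} \left(- \frac{1}{3}\right) = - \frac{1}{6} \approx -0.16667$)
$\left(\frac{O}{49} + X\right) u{\left(6 \right)} = \left(\frac{57}{28 \cdot 49} - \frac{1}{6}\right) 6 = \left(\frac{57}{28} \cdot \frac{1}{49} - \frac{1}{6}\right) 6 = \left(\frac{57}{1372} - \frac{1}{6}\right) 6 = \left(- \frac{515}{4116}\right) 6 = - \frac{515}{686}$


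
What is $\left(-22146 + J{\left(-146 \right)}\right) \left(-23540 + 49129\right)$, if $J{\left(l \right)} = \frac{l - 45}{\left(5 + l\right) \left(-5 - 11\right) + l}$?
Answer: $- \frac{1195729214839}{2110} \approx -5.667 \cdot 10^{8}$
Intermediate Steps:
$J{\left(l \right)} = \frac{-45 + l}{-80 - 15 l}$ ($J{\left(l \right)} = \frac{-45 + l}{\left(5 + l\right) \left(-16\right) + l} = \frac{-45 + l}{\left(-80 - 16 l\right) + l} = \frac{-45 + l}{-80 - 15 l}$)
$\left(-22146 + J{\left(-146 \right)}\right) \left(-23540 + 49129\right) = \left(-22146 + \frac{45 - -146}{5 \left(16 + 3 \left(-146\right)\right)}\right) \left(-23540 + 49129\right) = \left(-22146 + \frac{45 + 146}{5 \left(16 - 438\right)}\right) 25589 = \left(-22146 + \frac{1}{5} \frac{1}{-422} \cdot 191\right) 25589 = \left(-22146 + \frac{1}{5} \left(- \frac{1}{422}\right) 191\right) 25589 = \left(-22146 - \frac{191}{2110}\right) 25589 = \left(- \frac{46728251}{2110}\right) 25589 = - \frac{1195729214839}{2110}$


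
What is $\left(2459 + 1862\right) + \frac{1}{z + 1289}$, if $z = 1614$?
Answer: $\frac{12543864}{2903} \approx 4321.0$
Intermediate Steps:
$\left(2459 + 1862\right) + \frac{1}{z + 1289} = \left(2459 + 1862\right) + \frac{1}{1614 + 1289} = 4321 + \frac{1}{2903} = \frac{12543864}{2903}$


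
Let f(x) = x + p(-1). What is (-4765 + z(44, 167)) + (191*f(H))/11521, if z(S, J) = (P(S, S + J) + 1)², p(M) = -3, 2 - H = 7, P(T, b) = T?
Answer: -31569068/11521 ≈ -2740.1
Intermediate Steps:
H = -5 (H = 2 - 1*7 = 2 - 7 = -5)
f(x) = -3 + x (f(x) = x - 3 = -3 + x)
z(S, J) = (1 + S)² (z(S, J) = (S + 1)² = (1 + S)²)
(-4765 + z(44, 167)) + (191*f(H))/11521 = (-4765 + (1 + 44)²) + (191*(-3 - 5))/11521 = (-4765 + 45²) + (191*(-8))*(1/11521) = (-4765 + 2025) - 1528*1/11521 = -2740 - 1528/11521 = -31569068/11521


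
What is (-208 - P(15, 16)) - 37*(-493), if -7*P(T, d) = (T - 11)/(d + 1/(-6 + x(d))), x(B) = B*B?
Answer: 505051231/28007 ≈ 18033.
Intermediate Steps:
x(B) = B²
P(T, d) = -(-11 + T)/(7*(d + 1/(-6 + d²))) (P(T, d) = -(T - 11)/(7*(d + 1/(-6 + d²))) = -(-11 + T)/(7*(d + 1/(-6 + d²))))
(-208 - P(15, 16)) - 37*(-493) = (-208 - (-66 + 6*15 + 11*16² - 1*15*16²)/(7*(1 + 16³ - 6*16))) - 37*(-493) = (-208 - (-66 + 90 + 11*256 - 1*15*256)/(7*(1 + 4096 - 96))) + 18241 = (-208 - (-66 + 90 + 2816 - 3840)/(7*4001)) + 18241 = (-208 - (-1000)/(7*4001)) + 18241 = (-208 - 1*(-1000/28007)) + 18241 = (-208 + 1000/28007) + 18241 = -5824456/28007 + 18241 = 505051231/28007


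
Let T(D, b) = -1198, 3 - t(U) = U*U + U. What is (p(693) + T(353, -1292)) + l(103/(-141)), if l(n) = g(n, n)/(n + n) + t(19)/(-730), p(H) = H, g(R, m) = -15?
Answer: -18580072/37595 ≈ -494.22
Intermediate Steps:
t(U) = 3 - U - U**2 (t(U) = 3 - (U*U + U) = 3 - (U**2 + U) = 3 - (U + U**2) = 3 + (-U - U**2) = 3 - U - U**2)
l(n) = 377/730 - 15/(2*n) (l(n) = -15/(n + n) + (3 - 1*19 - 1*19**2)/(-730) = -15*1/(2*n) + (3 - 19 - 1*361)*(-1/730) = -15/(2*n) + (3 - 19 - 361)*(-1/730) = -15/(2*n) - 377*(-1/730) = -15/(2*n) + 377/730 = 377/730 - 15/(2*n))
(p(693) + T(353, -1292)) + l(103/(-141)) = (693 - 1198) + (-5475 + 377*(103/(-141)))/(730*((103/(-141)))) = -505 + (-5475 + 377*(103*(-1/141)))/(730*((103*(-1/141)))) = -505 + (-5475 + 377*(-103/141))/(730*(-103/141)) = -505 + (1/730)*(-141/103)*(-5475 - 38831/141) = -505 + (1/730)*(-141/103)*(-810806/141) = -505 + 405403/37595 = -18580072/37595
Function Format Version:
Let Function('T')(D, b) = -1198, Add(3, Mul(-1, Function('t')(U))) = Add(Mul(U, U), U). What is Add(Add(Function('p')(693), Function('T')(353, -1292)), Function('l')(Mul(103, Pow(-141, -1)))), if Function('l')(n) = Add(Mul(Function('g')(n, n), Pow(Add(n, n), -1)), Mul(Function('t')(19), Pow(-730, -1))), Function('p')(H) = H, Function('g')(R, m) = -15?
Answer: Rational(-18580072, 37595) ≈ -494.22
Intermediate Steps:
Function('t')(U) = Add(3, Mul(-1, U), Mul(-1, Pow(U, 2))) (Function('t')(U) = Add(3, Mul(-1, Add(Mul(U, U), U))) = Add(3, Mul(-1, Add(Pow(U, 2), U))) = Add(3, Mul(-1, Add(U, Pow(U, 2)))) = Add(3, Add(Mul(-1, U), Mul(-1, Pow(U, 2)))) = Add(3, Mul(-1, U), Mul(-1, Pow(U, 2))))
Function('l')(n) = Add(Rational(377, 730), Mul(Rational(-15, 2), Pow(n, -1))) (Function('l')(n) = Add(Mul(-15, Pow(Add(n, n), -1)), Mul(Add(3, Mul(-1, 19), Mul(-1, Pow(19, 2))), Pow(-730, -1))) = Add(Mul(-15, Pow(Mul(2, n), -1)), Mul(Add(3, -19, Mul(-1, 361)), Rational(-1, 730))) = Add(Mul(-15, Mul(Rational(1, 2), Pow(n, -1))), Mul(Add(3, -19, -361), Rational(-1, 730))) = Add(Mul(Rational(-15, 2), Pow(n, -1)), Mul(-377, Rational(-1, 730))) = Add(Mul(Rational(-15, 2), Pow(n, -1)), Rational(377, 730)) = Add(Rational(377, 730), Mul(Rational(-15, 2), Pow(n, -1))))
Add(Add(Function('p')(693), Function('T')(353, -1292)), Function('l')(Mul(103, Pow(-141, -1)))) = Add(Add(693, -1198), Mul(Rational(1, 730), Pow(Mul(103, Pow(-141, -1)), -1), Add(-5475, Mul(377, Mul(103, Pow(-141, -1)))))) = Add(-505, Mul(Rational(1, 730), Pow(Mul(103, Rational(-1, 141)), -1), Add(-5475, Mul(377, Mul(103, Rational(-1, 141)))))) = Add(-505, Mul(Rational(1, 730), Pow(Rational(-103, 141), -1), Add(-5475, Mul(377, Rational(-103, 141))))) = Add(-505, Mul(Rational(1, 730), Rational(-141, 103), Add(-5475, Rational(-38831, 141)))) = Add(-505, Mul(Rational(1, 730), Rational(-141, 103), Rational(-810806, 141))) = Add(-505, Rational(405403, 37595)) = Rational(-18580072, 37595)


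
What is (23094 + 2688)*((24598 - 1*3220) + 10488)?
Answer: 821569212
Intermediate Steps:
(23094 + 2688)*((24598 - 1*3220) + 10488) = 25782*((24598 - 3220) + 10488) = 25782*(21378 + 10488) = 25782*31866 = 821569212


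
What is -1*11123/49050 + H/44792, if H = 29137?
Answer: 465474217/1098523800 ≈ 0.42373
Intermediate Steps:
-1*11123/49050 + H/44792 = -1*11123/49050 + 29137/44792 = -11123*1/49050 + 29137*(1/44792) = -11123/49050 + 29137/44792 = 465474217/1098523800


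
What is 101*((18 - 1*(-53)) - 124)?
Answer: -5353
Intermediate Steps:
101*((18 - 1*(-53)) - 124) = 101*((18 + 53) - 124) = 101*(71 - 124) = 101*(-53) = -5353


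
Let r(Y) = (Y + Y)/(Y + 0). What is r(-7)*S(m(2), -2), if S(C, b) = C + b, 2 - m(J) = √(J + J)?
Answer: -4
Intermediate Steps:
m(J) = 2 - √2*√J (m(J) = 2 - √(J + J) = 2 - √(2*J) = 2 - √2*√J)
r(Y) = 2 (r(Y) = (2*Y)/Y = 2)
r(-7)*S(m(2), -2) = 2*((2 - √2*√2) - 2) = 2*((2 - 2) - 2) = 2*(0 - 2) = 2*(-2) = -4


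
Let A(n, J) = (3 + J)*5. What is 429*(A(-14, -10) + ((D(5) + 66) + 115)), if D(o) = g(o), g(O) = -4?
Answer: 60918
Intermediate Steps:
D(o) = -4
A(n, J) = 15 + 5*J
429*(A(-14, -10) + ((D(5) + 66) + 115)) = 429*((15 + 5*(-10)) + ((-4 + 66) + 115)) = 429*((15 - 50) + (62 + 115)) = 429*(-35 + 177) = 429*142 = 60918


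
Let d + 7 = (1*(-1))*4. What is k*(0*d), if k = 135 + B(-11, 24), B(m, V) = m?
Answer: 0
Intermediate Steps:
d = -11 (d = -7 + (1*(-1))*4 = -7 - 1*4 = -7 - 4 = -11)
k = 124 (k = 135 - 11 = 124)
k*(0*d) = 124*(0*(-11)) = 124*0 = 0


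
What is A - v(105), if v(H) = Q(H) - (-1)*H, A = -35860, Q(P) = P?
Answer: -36070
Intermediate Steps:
v(H) = 2*H (v(H) = H - (-1)*H = H + H = 2*H)
A - v(105) = -35860 - 2*105 = -35860 - 1*210 = -35860 - 210 = -36070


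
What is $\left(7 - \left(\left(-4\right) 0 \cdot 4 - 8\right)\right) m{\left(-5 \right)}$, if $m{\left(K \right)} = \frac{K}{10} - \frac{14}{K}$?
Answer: $\frac{69}{2} \approx 34.5$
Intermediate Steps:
$m{\left(K \right)} = - \frac{14}{K} + \frac{K}{10}$ ($m{\left(K \right)} = K \frac{1}{10} - \frac{14}{K} = \frac{K}{10} - \frac{14}{K} = - \frac{14}{K} + \frac{K}{10}$)
$\left(7 - \left(\left(-4\right) 0 \cdot 4 - 8\right)\right) m{\left(-5 \right)} = \left(7 - \left(\left(-4\right) 0 \cdot 4 - 8\right)\right) \left(- \frac{14}{-5} + \frac{1}{10} \left(-5\right)\right) = \left(7 - \left(0 \cdot 4 - 8\right)\right) \left(\left(-14\right) \left(- \frac{1}{5}\right) - \frac{1}{2}\right) = \left(7 - \left(0 - 8\right)\right) \left(\frac{14}{5} - \frac{1}{2}\right) = \left(7 - -8\right) \frac{23}{10} = \left(7 + 8\right) \frac{23}{10} = 15 \cdot \frac{23}{10} = \frac{69}{2}$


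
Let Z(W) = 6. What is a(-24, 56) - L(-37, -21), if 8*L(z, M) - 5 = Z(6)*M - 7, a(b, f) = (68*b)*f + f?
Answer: -91320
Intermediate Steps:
a(b, f) = f + 68*b*f (a(b, f) = 68*b*f + f = f + 68*b*f)
L(z, M) = -1/4 + 3*M/4 (L(z, M) = 5/8 + (6*M - 7)/8 = 5/8 + (-7 + 6*M)/8 = 5/8 + (-7/8 + 3*M/4) = -1/4 + 3*M/4)
a(-24, 56) - L(-37, -21) = 56*(1 + 68*(-24)) - (-1/4 + (3/4)*(-21)) = 56*(1 - 1632) - (-1/4 - 63/4) = 56*(-1631) - 1*(-16) = -91336 + 16 = -91320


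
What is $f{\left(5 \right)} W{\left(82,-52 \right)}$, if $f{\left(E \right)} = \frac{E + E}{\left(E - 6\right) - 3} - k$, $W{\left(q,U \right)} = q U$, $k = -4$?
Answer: $-6396$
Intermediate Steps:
$W{\left(q,U \right)} = U q$
$f{\left(E \right)} = 4 + \frac{2 E}{-9 + E}$ ($f{\left(E \right)} = \frac{E + E}{\left(E - 6\right) - 3} - -4 = \frac{2 E}{\left(E - 6\right) - 3} + 4 = \frac{2 E}{\left(-6 + E\right) - 3} + 4 = \frac{2 E}{-9 + E} + 4 = 4 + \frac{2 E}{-9 + E}$)
$f{\left(5 \right)} W{\left(82,-52 \right)} = \frac{6 \left(-6 + 5\right)}{-9 + 5} \left(\left(-52\right) 82\right) = 6 \frac{1}{-4} \left(-1\right) \left(-4264\right) = 6 \left(- \frac{1}{4}\right) \left(-1\right) \left(-4264\right) = \frac{3}{2} \left(-4264\right) = -6396$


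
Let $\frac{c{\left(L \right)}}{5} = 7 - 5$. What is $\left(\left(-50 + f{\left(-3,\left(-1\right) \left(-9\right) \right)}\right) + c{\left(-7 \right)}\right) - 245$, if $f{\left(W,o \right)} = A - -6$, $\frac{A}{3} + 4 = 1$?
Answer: $-288$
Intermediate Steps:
$A = -9$ ($A = -12 + 3 \cdot 1 = -12 + 3 = -9$)
$f{\left(W,o \right)} = -3$ ($f{\left(W,o \right)} = -9 - -6 = -9 + 6 = -3$)
$c{\left(L \right)} = 10$ ($c{\left(L \right)} = 5 \left(7 - 5\right) = 5 \cdot 2 = 10$)
$\left(\left(-50 + f{\left(-3,\left(-1\right) \left(-9\right) \right)}\right) + c{\left(-7 \right)}\right) - 245 = \left(\left(-50 - 3\right) + 10\right) - 245 = \left(-53 + 10\right) - 245 = -43 - 245 = -288$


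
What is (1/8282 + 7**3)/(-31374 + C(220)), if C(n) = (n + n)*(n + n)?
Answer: 2840727/1343555732 ≈ 0.0021143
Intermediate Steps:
C(n) = 4*n**2 (C(n) = (2*n)*(2*n) = 4*n**2)
(1/8282 + 7**3)/(-31374 + C(220)) = (1/8282 + 7**3)/(-31374 + 4*220**2) = (1/8282 + 343)/(-31374 + 4*48400) = 2840727/(8282*(-31374 + 193600)) = (2840727/8282)/162226 = (2840727/8282)*(1/162226) = 2840727/1343555732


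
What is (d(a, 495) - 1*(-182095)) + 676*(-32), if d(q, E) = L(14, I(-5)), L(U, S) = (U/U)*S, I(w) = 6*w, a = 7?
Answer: 160433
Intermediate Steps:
L(U, S) = S (L(U, S) = 1*S = S)
d(q, E) = -30 (d(q, E) = 6*(-5) = -30)
(d(a, 495) - 1*(-182095)) + 676*(-32) = (-30 - 1*(-182095)) + 676*(-32) = (-30 + 182095) - 21632 = 182065 - 21632 = 160433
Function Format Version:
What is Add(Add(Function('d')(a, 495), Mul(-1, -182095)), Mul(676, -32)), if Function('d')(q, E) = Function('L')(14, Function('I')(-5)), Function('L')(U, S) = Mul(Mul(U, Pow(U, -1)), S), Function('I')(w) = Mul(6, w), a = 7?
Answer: 160433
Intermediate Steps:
Function('L')(U, S) = S (Function('L')(U, S) = Mul(1, S) = S)
Function('d')(q, E) = -30 (Function('d')(q, E) = Mul(6, -5) = -30)
Add(Add(Function('d')(a, 495), Mul(-1, -182095)), Mul(676, -32)) = Add(Add(-30, Mul(-1, -182095)), Mul(676, -32)) = Add(Add(-30, 182095), -21632) = Add(182065, -21632) = 160433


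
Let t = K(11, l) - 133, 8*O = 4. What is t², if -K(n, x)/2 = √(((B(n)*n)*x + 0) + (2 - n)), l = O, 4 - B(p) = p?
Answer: (133 + I*√190)² ≈ 17499.0 + 3666.6*I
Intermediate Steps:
O = ½ (O = (⅛)*4 = ½ ≈ 0.50000)
B(p) = 4 - p
l = ½ ≈ 0.50000
K(n, x) = -2*√(2 - n + n*x*(4 - n)) (K(n, x) = -2*√((((4 - n)*n)*x + 0) + (2 - n)) = -2*√(((n*(4 - n))*x + 0) + (2 - n)) = -2*√((n*x*(4 - n) + 0) + (2 - n)) = -2*√(n*x*(4 - n) + (2 - n)) = -2*√(2 - n + n*x*(4 - n)))
t = -133 - I*√190 (t = -2*√(2 - 1*11 - 1*11*½*(-4 + 11)) - 133 = -2*√(2 - 11 - 1*11*½*7) - 133 = -2*√(2 - 11 - 77/2) - 133 = -I*√190 - 133 = -133 - I*√190 ≈ -133.0 - 13.784*I)
t² = (-133 - I*√190)²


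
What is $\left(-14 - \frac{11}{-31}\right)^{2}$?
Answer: $\frac{178929}{961} \approx 186.19$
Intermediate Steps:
$\left(-14 - \frac{11}{-31}\right)^{2} = \left(-14 - - \frac{11}{31}\right)^{2} = \left(-14 + \frac{11}{31}\right)^{2} = \left(- \frac{423}{31}\right)^{2} = \frac{178929}{961}$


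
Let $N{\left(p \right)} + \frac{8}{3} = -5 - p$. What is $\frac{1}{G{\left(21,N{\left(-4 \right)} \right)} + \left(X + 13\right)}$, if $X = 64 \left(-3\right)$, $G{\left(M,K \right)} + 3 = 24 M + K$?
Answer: $\frac{3}{955} \approx 0.0031414$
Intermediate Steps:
$N{\left(p \right)} = - \frac{23}{3} - p$ ($N{\left(p \right)} = - \frac{8}{3} - \left(5 + p\right) = - \frac{23}{3} - p$)
$G{\left(M,K \right)} = -3 + K + 24 M$ ($G{\left(M,K \right)} = -3 + \left(24 M + K\right) = -3 + \left(K + 24 M\right) = -3 + K + 24 M$)
$X = -192$
$\frac{1}{G{\left(21,N{\left(-4 \right)} \right)} + \left(X + 13\right)} = \frac{1}{\left(-3 - \frac{11}{3} + 24 \cdot 21\right) + \left(-192 + 13\right)} = \frac{1}{\left(-3 + \left(- \frac{23}{3} + 4\right) + 504\right) - 179} = \frac{1}{\left(-3 - \frac{11}{3} + 504\right) - 179} = \frac{1}{\frac{1492}{3} - 179} = \frac{1}{\frac{955}{3}} = \frac{3}{955}$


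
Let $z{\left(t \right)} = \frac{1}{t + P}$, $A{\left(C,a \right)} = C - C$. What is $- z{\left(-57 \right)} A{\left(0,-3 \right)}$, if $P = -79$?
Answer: $0$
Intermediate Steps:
$A{\left(C,a \right)} = 0$
$z{\left(t \right)} = \frac{1}{-79 + t}$ ($z{\left(t \right)} = \frac{1}{t - 79} = \frac{1}{-79 + t}$)
$- z{\left(-57 \right)} A{\left(0,-3 \right)} = - \frac{0}{-79 - 57} = - \frac{0}{-136} = - \frac{\left(-1\right) 0}{136} = \left(-1\right) 0 = 0$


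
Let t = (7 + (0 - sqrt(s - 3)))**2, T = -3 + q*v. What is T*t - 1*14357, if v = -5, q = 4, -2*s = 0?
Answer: -15415 + 322*I*sqrt(3) ≈ -15415.0 + 557.72*I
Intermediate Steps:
s = 0 (s = -1/2*0 = 0)
T = -23 (T = -3 + 4*(-5) = -3 - 20 = -23)
t = (7 - I*sqrt(3))**2 (t = (7 + (0 - sqrt(0 - 3)))**2 = (7 + (0 - sqrt(-3)))**2 = (7 + (0 - I*sqrt(3)))**2 = (7 - I*sqrt(3))**2 ≈ 46.0 - 24.249*I)
T*t - 1*14357 = -23*(7 - I*sqrt(3))**2 - 1*14357 = -23*(7 - I*sqrt(3))**2 - 14357 = -14357 - 23*(7 - I*sqrt(3))**2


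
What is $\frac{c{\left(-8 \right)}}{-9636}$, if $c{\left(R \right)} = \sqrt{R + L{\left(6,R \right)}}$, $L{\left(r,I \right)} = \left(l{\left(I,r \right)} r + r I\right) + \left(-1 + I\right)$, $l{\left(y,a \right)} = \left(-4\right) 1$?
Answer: $- \frac{i \sqrt{89}}{9636} \approx - 0.00097903 i$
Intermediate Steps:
$l{\left(y,a \right)} = -4$
$L{\left(r,I \right)} = -1 + I - 4 r + I r$ ($L{\left(r,I \right)} = \left(- 4 r + r I\right) + \left(-1 + I\right) = \left(- 4 r + I r\right) + \left(-1 + I\right) = -1 + I - 4 r + I r$)
$c{\left(R \right)} = \sqrt{-25 + 8 R}$ ($c{\left(R \right)} = \sqrt{R + \left(-1 + R - 24 + R 6\right)} = \sqrt{R + \left(-1 + R - 24 + 6 R\right)} = \sqrt{R + \left(-25 + 7 R\right)} = \sqrt{-25 + 8 R}$)
$\frac{c{\left(-8 \right)}}{-9636} = \frac{\sqrt{-25 + 8 \left(-8\right)}}{-9636} = \sqrt{-25 - 64} \left(- \frac{1}{9636}\right) = \sqrt{-89} \left(- \frac{1}{9636}\right) = i \sqrt{89} \left(- \frac{1}{9636}\right) = - \frac{i \sqrt{89}}{9636}$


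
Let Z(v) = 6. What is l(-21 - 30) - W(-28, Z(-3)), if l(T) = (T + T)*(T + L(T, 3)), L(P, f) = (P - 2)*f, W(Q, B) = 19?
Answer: 21401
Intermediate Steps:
L(P, f) = f*(-2 + P) (L(P, f) = (-2 + P)*f = f*(-2 + P))
l(T) = 2*T*(-6 + 4*T) (l(T) = (T + T)*(T + 3*(-2 + T)) = (2*T)*(T + (-6 + 3*T)) = (2*T)*(-6 + 4*T) = 2*T*(-6 + 4*T))
l(-21 - 30) - W(-28, Z(-3)) = 4*(-21 - 30)*(-3 + 2*(-21 - 30)) - 1*19 = 4*(-51)*(-3 + 2*(-51)) - 19 = 4*(-51)*(-3 - 102) - 19 = 4*(-51)*(-105) - 19 = 21420 - 19 = 21401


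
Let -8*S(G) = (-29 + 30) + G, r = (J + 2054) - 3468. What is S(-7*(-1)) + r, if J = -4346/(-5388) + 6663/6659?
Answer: -25351754461/17939346 ≈ -1413.2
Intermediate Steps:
J = 32420129/17939346 (J = -4346*(-1/5388) + 6663*(1/6659) = 2173/2694 + 6663/6659 = 32420129/17939346 ≈ 1.8072)
r = -25333815115/17939346 (r = (32420129/17939346 + 2054) - 3468 = 36879836813/17939346 - 3468 = -25333815115/17939346 ≈ -1412.2)
S(G) = -1/8 - G/8 (S(G) = -((-29 + 30) + G)/8 = -(1 + G)/8 = -1/8 - G/8)
S(-7*(-1)) + r = (-1/8 - (-7)*(-1)/8) - 25333815115/17939346 = (-1/8 - 1/8*7) - 25333815115/17939346 = (-1/8 - 7/8) - 25333815115/17939346 = -1 - 25333815115/17939346 = -25351754461/17939346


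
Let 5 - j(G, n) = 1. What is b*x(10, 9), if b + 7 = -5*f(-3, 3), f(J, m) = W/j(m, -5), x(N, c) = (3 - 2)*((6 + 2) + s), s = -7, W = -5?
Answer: -¾ ≈ -0.75000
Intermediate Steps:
x(N, c) = 1 (x(N, c) = (3 - 2)*((6 + 2) - 7) = 1*(8 - 7) = 1*1 = 1)
j(G, n) = 4 (j(G, n) = 5 - 1*1 = 5 - 1 = 4)
f(J, m) = -5/4
b = -¾ (b = -7 - 5*(-5/4) = -7 + 25/4 = -¾ ≈ -0.75000)
b*x(10, 9) = -¾*1 = -¾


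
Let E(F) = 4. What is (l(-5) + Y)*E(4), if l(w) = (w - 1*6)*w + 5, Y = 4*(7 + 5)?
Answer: 432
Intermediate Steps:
Y = 48 (Y = 4*12 = 48)
l(w) = 5 + w*(-6 + w) (l(w) = (w - 6)*w + 5 = (-6 + w)*w + 5 = w*(-6 + w) + 5 = 5 + w*(-6 + w))
(l(-5) + Y)*E(4) = ((5 + (-5)² - 6*(-5)) + 48)*4 = ((5 + 25 + 30) + 48)*4 = (60 + 48)*4 = 108*4 = 432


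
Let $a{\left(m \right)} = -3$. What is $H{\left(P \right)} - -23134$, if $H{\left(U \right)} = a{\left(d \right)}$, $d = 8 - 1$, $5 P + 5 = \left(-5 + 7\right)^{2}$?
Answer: $23131$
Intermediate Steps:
$P = - \frac{1}{5}$ ($P = -1 + \frac{\left(-5 + 7\right)^{2}}{5} = -1 + \frac{2^{2}}{5} = -1 + \frac{1}{5} \cdot 4 = -1 + \frac{4}{5} = - \frac{1}{5} \approx -0.2$)
$d = 7$
$H{\left(U \right)} = -3$
$H{\left(P \right)} - -23134 = -3 - -23134 = -3 + 23134 = 23131$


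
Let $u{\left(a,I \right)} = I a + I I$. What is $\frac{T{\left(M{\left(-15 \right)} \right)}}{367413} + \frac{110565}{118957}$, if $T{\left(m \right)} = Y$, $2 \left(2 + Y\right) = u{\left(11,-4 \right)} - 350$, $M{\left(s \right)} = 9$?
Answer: $\frac{40600297558}{43706348241} \approx 0.92893$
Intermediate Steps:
$u{\left(a,I \right)} = I^{2} + I a$ ($u{\left(a,I \right)} = I a + I^{2} = I^{2} + I a$)
$Y = -191$ ($Y = -2 + \frac{- 4 \left(-4 + 11\right) - 350}{2} = -2 + \frac{\left(-4\right) 7 - 350}{2} = -2 + \frac{-28 - 350}{2} = -2 + \frac{1}{2} \left(-378\right) = -2 - 189 = -191$)
$T{\left(m \right)} = -191$
$\frac{T{\left(M{\left(-15 \right)} \right)}}{367413} + \frac{110565}{118957} = - \frac{191}{367413} + \frac{110565}{118957} = \frac{40600297558}{43706348241}$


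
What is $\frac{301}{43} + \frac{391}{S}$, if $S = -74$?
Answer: $\frac{127}{74} \approx 1.7162$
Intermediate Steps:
$\frac{301}{43} + \frac{391}{S} = \frac{301}{43} + \frac{391}{-74} = 301 \cdot \frac{1}{43} + 391 \left(- \frac{1}{74}\right) = 7 - \frac{391}{74} = \frac{127}{74}$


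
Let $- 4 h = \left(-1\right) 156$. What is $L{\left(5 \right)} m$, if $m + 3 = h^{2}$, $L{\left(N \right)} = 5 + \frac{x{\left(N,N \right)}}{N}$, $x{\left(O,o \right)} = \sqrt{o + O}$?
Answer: $7590 + \frac{1518 \sqrt{10}}{5} \approx 8550.1$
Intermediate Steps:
$x{\left(O,o \right)} = \sqrt{O + o}$
$L{\left(N \right)} = 5 + \frac{\sqrt{2}}{\sqrt{N}}$ ($L{\left(N \right)} = 5 + \frac{\sqrt{N + N}}{N} = 5 + \frac{\sqrt{2 N}}{N} = 5 + \frac{\sqrt{2} \sqrt{N}}{N} = 5 + \frac{\sqrt{2}}{\sqrt{N}}$)
$h = 39$ ($h = - \frac{\left(-1\right) 156}{4} = \left(- \frac{1}{4}\right) \left(-156\right) = 39$)
$m = 1518$ ($m = -3 + 39^{2} = -3 + 1521 = 1518$)
$L{\left(5 \right)} m = \left(5 + \frac{\sqrt{2}}{\sqrt{5}}\right) 1518 = \left(5 + \sqrt{2} \frac{\sqrt{5}}{5}\right) 1518 = \left(5 + \frac{\sqrt{10}}{5}\right) 1518 = 7590 + \frac{1518 \sqrt{10}}{5}$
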